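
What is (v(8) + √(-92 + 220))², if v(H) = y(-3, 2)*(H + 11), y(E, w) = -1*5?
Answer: 9153 - 1520*√2 ≈ 7003.4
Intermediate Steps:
y(E, w) = -5
v(H) = -55 - 5*H (v(H) = -5*(H + 11) = -5*(11 + H) = -55 - 5*H)
(v(8) + √(-92 + 220))² = ((-55 - 5*8) + √(-92 + 220))² = ((-55 - 40) + √128)² = (-95 + 8*√2)²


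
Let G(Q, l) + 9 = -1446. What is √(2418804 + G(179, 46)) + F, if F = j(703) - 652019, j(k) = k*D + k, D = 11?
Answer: -643583 + √2417349 ≈ -6.4203e+5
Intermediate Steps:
G(Q, l) = -1455 (G(Q, l) = -9 - 1446 = -1455)
j(k) = 12*k (j(k) = k*11 + k = 11*k + k = 12*k)
F = -643583 (F = 12*703 - 652019 = 8436 - 652019 = -643583)
√(2418804 + G(179, 46)) + F = √(2418804 - 1455) - 643583 = √2417349 - 643583 = -643583 + √2417349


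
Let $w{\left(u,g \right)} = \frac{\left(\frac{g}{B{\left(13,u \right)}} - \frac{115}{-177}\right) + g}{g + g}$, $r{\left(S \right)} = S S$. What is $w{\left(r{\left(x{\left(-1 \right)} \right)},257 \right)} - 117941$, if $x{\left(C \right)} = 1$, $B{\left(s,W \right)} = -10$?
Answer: $- \frac{107299952429}{909780} \approx -1.1794 \cdot 10^{5}$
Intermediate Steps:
$r{\left(S \right)} = S^{2}$
$w{\left(u,g \right)} = \frac{\frac{115}{177} + \frac{9 g}{10}}{2 g}$ ($w{\left(u,g \right)} = \frac{\left(\frac{g}{-10} - \frac{115}{-177}\right) + g}{g + g} = \frac{\left(g \left(- \frac{1}{10}\right) - - \frac{115}{177}\right) + g}{2 g} = \left(\left(- \frac{g}{10} + \frac{115}{177}\right) + g\right) \frac{1}{2 g} = \left(\left(\frac{115}{177} - \frac{g}{10}\right) + g\right) \frac{1}{2 g} = \left(\frac{115}{177} + \frac{9 g}{10}\right) \frac{1}{2 g} = \frac{\frac{115}{177} + \frac{9 g}{10}}{2 g}$)
$w{\left(r{\left(x{\left(-1 \right)} \right)},257 \right)} - 117941 = \frac{1150 + 1593 \cdot 257}{3540 \cdot 257} - 117941 = \frac{1}{3540} \cdot \frac{1}{257} \left(1150 + 409401\right) - 117941 = \frac{1}{3540} \cdot \frac{1}{257} \cdot 410551 - 117941 = \frac{410551}{909780} - 117941 = - \frac{107299952429}{909780}$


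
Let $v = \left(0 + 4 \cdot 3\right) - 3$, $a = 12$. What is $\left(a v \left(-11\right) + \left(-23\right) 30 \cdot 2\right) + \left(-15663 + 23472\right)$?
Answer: $5241$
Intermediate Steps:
$v = 9$ ($v = \left(0 + 12\right) - 3 = 12 - 3 = 9$)
$\left(a v \left(-11\right) + \left(-23\right) 30 \cdot 2\right) + \left(-15663 + 23472\right) = \left(12 \cdot 9 \left(-11\right) + \left(-23\right) 30 \cdot 2\right) + \left(-15663 + 23472\right) = \left(108 \left(-11\right) - 1380\right) + 7809 = \left(-1188 - 1380\right) + 7809 = -2568 + 7809 = 5241$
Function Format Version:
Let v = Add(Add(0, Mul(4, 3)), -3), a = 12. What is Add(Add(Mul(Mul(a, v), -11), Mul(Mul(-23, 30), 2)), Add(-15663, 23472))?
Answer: 5241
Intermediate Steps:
v = 9 (v = Add(Add(0, 12), -3) = Add(12, -3) = 9)
Add(Add(Mul(Mul(a, v), -11), Mul(Mul(-23, 30), 2)), Add(-15663, 23472)) = Add(Add(Mul(Mul(12, 9), -11), Mul(Mul(-23, 30), 2)), Add(-15663, 23472)) = Add(Add(Mul(108, -11), Mul(-690, 2)), 7809) = Add(Add(-1188, -1380), 7809) = Add(-2568, 7809) = 5241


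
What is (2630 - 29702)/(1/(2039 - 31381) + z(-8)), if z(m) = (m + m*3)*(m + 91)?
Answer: 264782208/25977451 ≈ 10.193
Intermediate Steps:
z(m) = 4*m*(91 + m) (z(m) = (m + 3*m)*(91 + m) = (4*m)*(91 + m) = 4*m*(91 + m))
(2630 - 29702)/(1/(2039 - 31381) + z(-8)) = (2630 - 29702)/(1/(2039 - 31381) + 4*(-8)*(91 - 8)) = -27072/(1/(-29342) + 4*(-8)*83) = -27072/(-1/29342 - 2656) = -27072/(-77932353/29342) = -27072*(-29342/77932353) = 264782208/25977451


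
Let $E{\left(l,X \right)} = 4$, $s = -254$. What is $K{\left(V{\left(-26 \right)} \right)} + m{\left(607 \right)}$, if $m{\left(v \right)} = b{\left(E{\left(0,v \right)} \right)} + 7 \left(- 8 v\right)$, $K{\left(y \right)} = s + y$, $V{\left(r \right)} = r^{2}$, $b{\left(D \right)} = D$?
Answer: $-33566$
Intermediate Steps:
$K{\left(y \right)} = -254 + y$
$m{\left(v \right)} = 4 - 56 v$ ($m{\left(v \right)} = 4 + 7 \left(- 8 v\right) = 4 - 56 v$)
$K{\left(V{\left(-26 \right)} \right)} + m{\left(607 \right)} = \left(-254 + \left(-26\right)^{2}\right) + \left(4 - 33992\right) = \left(-254 + 676\right) + \left(4 - 33992\right) = 422 - 33988 = -33566$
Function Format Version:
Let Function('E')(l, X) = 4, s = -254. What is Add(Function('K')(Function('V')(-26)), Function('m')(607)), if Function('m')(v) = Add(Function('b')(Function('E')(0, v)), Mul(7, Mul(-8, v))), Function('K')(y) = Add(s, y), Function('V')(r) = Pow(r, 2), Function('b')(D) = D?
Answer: -33566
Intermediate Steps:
Function('K')(y) = Add(-254, y)
Function('m')(v) = Add(4, Mul(-56, v)) (Function('m')(v) = Add(4, Mul(7, Mul(-8, v))) = Add(4, Mul(-56, v)))
Add(Function('K')(Function('V')(-26)), Function('m')(607)) = Add(Add(-254, Pow(-26, 2)), Add(4, Mul(-56, 607))) = Add(Add(-254, 676), Add(4, -33992)) = Add(422, -33988) = -33566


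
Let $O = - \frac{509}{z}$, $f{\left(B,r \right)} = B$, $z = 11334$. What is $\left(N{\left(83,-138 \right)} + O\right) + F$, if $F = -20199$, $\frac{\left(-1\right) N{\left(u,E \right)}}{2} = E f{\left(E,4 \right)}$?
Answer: $- \frac{660625367}{11334} \approx -58287.0$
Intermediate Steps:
$N{\left(u,E \right)} = - 2 E^{2}$ ($N{\left(u,E \right)} = - 2 E E = - 2 E^{2}$)
$O = - \frac{509}{11334} \approx -0.044909$
$\left(N{\left(83,-138 \right)} + O\right) + F = \left(- 2 \left(-138\right)^{2} - \frac{509}{11334}\right) - 20199 = \left(\left(-2\right) 19044 - \frac{509}{11334}\right) - 20199 = \left(-38088 - \frac{509}{11334}\right) - 20199 = - \frac{431689901}{11334} - 20199 = - \frac{660625367}{11334}$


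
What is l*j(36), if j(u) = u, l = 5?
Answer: 180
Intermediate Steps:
l*j(36) = 5*36 = 180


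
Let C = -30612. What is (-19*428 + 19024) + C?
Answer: -19720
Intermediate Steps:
(-19*428 + 19024) + C = (-19*428 + 19024) - 30612 = (-8132 + 19024) - 30612 = 10892 - 30612 = -19720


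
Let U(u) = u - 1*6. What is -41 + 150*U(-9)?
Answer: -2291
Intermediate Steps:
U(u) = -6 + u (U(u) = u - 6 = -6 + u)
-41 + 150*U(-9) = -41 + 150*(-6 - 9) = -41 + 150*(-15) = -41 - 2250 = -2291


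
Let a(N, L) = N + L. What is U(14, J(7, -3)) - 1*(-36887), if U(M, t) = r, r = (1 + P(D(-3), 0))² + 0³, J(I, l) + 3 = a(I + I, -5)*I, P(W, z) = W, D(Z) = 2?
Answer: 36896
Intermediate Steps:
a(N, L) = L + N
J(I, l) = -3 + I*(-5 + 2*I) (J(I, l) = -3 + (-5 + (I + I))*I = -3 + (-5 + 2*I)*I = -3 + I*(-5 + 2*I))
r = 9 (r = (1 + 2)² + 0³ = 3² + 0 = 9 + 0 = 9)
U(M, t) = 9
U(14, J(7, -3)) - 1*(-36887) = 9 - 1*(-36887) = 9 + 36887 = 36896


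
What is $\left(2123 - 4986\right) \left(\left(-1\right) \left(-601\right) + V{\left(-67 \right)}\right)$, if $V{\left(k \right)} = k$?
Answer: $-1528842$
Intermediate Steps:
$\left(2123 - 4986\right) \left(\left(-1\right) \left(-601\right) + V{\left(-67 \right)}\right) = \left(2123 - 4986\right) \left(\left(-1\right) \left(-601\right) - 67\right) = - 2863 \left(601 - 67\right) = \left(-2863\right) 534 = -1528842$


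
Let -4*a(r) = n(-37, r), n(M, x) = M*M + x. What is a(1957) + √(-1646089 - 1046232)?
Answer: -1663/2 + I*√2692321 ≈ -831.5 + 1640.8*I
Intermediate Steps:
n(M, x) = x + M² (n(M, x) = M² + x = x + M²)
a(r) = -1369/4 - r/4 (a(r) = -(r + (-37)²)/4 = -(r + 1369)/4 = -(1369 + r)/4 = -1369/4 - r/4)
a(1957) + √(-1646089 - 1046232) = (-1369/4 - ¼*1957) + √(-1646089 - 1046232) = (-1369/4 - 1957/4) + √(-2692321) = -1663/2 + I*√2692321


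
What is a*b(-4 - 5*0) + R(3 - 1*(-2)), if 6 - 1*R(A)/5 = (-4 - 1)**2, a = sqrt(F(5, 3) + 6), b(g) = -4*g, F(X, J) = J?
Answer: -47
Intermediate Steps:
a = 3 (a = sqrt(3 + 6) = sqrt(9) = 3)
R(A) = -95 (R(A) = 30 - 5*(-4 - 1)**2 = 30 - 5*(-5)**2 = 30 - 5*25 = 30 - 125 = -95)
a*b(-4 - 5*0) + R(3 - 1*(-2)) = 3*(-4*(-4 - 5*0)) - 95 = 3*(-4*(-4 + 0)) - 95 = 3*(-4*(-4)) - 95 = 3*16 - 95 = 48 - 95 = -47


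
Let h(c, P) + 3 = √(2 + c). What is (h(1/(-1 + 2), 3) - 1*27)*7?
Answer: -210 + 7*√3 ≈ -197.88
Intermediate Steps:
h(c, P) = -3 + √(2 + c)
(h(1/(-1 + 2), 3) - 1*27)*7 = ((-3 + √(2 + 1/(-1 + 2))) - 1*27)*7 = ((-3 + √(2 + 1/1)) - 27)*7 = ((-3 + √(2 + 1)) - 27)*7 = ((-3 + √3) - 27)*7 = (-30 + √3)*7 = -210 + 7*√3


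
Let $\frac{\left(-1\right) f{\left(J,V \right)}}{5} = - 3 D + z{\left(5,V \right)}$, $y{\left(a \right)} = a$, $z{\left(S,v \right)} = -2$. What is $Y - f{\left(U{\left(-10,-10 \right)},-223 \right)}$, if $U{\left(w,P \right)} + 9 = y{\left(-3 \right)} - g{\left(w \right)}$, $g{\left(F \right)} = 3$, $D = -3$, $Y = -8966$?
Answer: $-8931$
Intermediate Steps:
$U{\left(w,P \right)} = -15$ ($U{\left(w,P \right)} = -9 - 6 = -15$)
$f{\left(J,V \right)} = -35$ ($f{\left(J,V \right)} = - 5 \left(\left(-3\right) \left(-3\right) - 2\right) = - 5 \left(9 - 2\right) = \left(-5\right) 7 = -35$)
$Y - f{\left(U{\left(-10,-10 \right)},-223 \right)} = -8966 - -35 = -8966 + 35 = -8931$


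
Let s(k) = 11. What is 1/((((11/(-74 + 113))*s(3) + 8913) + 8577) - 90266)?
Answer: -39/2838143 ≈ -1.3741e-5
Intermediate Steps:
1/((((11/(-74 + 113))*s(3) + 8913) + 8577) - 90266) = 1/((((11/(-74 + 113))*11 + 8913) + 8577) - 90266) = 1/((((11/39)*11 + 8913) + 8577) - 90266) = 1/(((121/39 + 8913) + 8577) - 90266) = 1/((347728/39 + 8577) - 90266) = 1/(682231/39 - 90266) = 1/(-2838143/39) = -39/2838143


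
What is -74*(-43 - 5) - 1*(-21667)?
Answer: 25219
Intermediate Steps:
-74*(-43 - 5) - 1*(-21667) = -74*(-48) + 21667 = 3552 + 21667 = 25219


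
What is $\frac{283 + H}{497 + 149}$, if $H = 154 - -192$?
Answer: $\frac{37}{38} \approx 0.97368$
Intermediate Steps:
$H = 346$ ($H = 154 + 192 = 346$)
$\frac{283 + H}{497 + 149} = \frac{283 + 346}{497 + 149} = \frac{629}{646} = 629 \cdot \frac{1}{646} = \frac{37}{38}$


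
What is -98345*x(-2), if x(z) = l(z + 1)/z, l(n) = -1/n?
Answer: 98345/2 ≈ 49173.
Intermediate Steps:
x(z) = -1/(z*(1 + z)) (x(z) = (-1/(z + 1))/z = (-1/(1 + z))/z = -1/(z*(1 + z)))
-98345*x(-2) = -(-98345)/((-2)*(1 - 2)) = -(-98345)*(-1)/(2*(-1)) = -(-98345)*(-1)*(-1)/2 = -98345*(-1/2) = 98345/2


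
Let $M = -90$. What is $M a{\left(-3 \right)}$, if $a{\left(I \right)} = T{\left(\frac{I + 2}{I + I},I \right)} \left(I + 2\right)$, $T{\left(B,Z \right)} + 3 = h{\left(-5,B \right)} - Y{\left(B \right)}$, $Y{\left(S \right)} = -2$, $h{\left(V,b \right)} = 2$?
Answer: $90$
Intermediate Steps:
$T{\left(B,Z \right)} = 1$ ($T{\left(B,Z \right)} = -3 + \left(2 - -2\right) = -3 + \left(2 + 2\right) = -3 + 4 = 1$)
$a{\left(I \right)} = 2 + I$ ($a{\left(I \right)} = 1 \left(I + 2\right) = 1 \left(2 + I\right) = 2 + I$)
$M a{\left(-3 \right)} = - 90 \left(2 - 3\right) = \left(-90\right) \left(-1\right) = 90$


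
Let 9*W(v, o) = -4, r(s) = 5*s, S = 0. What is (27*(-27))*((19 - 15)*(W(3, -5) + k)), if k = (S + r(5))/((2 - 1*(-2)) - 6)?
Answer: 37746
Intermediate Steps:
W(v, o) = -4/9 (W(v, o) = (⅑)*(-4) = -4/9)
k = -25/2 (k = (0 + 5*5)/((2 - 1*(-2)) - 6) = (0 + 25)/((2 + 2) - 6) = 25/(4 - 6) = 25/(-2) = 25*(-½) = -25/2 ≈ -12.500)
(27*(-27))*((19 - 15)*(W(3, -5) + k)) = (27*(-27))*((19 - 15)*(-4/9 - 25/2)) = -2916*(-233)/18 = -729*(-466/9) = 37746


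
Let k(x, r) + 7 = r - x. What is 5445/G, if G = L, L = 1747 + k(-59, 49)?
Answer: 165/56 ≈ 2.9464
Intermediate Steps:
k(x, r) = -7 + r - x (k(x, r) = -7 + (r - x) = -7 + r - x)
L = 1848 (L = 1747 + (-7 + 49 - 1*(-59)) = 1747 + (-7 + 49 + 59) = 1747 + 101 = 1848)
G = 1848
5445/G = 5445/1848 = 5445*(1/1848) = 165/56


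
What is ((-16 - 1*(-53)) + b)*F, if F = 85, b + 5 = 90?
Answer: 10370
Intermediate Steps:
b = 85 (b = -5 + 90 = 85)
((-16 - 1*(-53)) + b)*F = ((-16 - 1*(-53)) + 85)*85 = ((-16 + 53) + 85)*85 = (37 + 85)*85 = 122*85 = 10370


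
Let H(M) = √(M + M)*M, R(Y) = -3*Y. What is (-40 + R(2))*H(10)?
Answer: -920*√5 ≈ -2057.2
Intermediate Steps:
H(M) = √2*M^(3/2) (H(M) = √(2*M)*M = (√2*√M)*M = √2*M^(3/2))
(-40 + R(2))*H(10) = (-40 - 3*2)*(√2*10^(3/2)) = (-40 - 6)*(√2*(10*√10)) = -920*√5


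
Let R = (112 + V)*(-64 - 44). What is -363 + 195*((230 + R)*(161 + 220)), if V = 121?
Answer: -1852471893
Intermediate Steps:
R = -25164 (R = (112 + 121)*(-64 - 44) = 233*(-108) = -25164)
-363 + 195*((230 + R)*(161 + 220)) = -363 + 195*((230 - 25164)*(161 + 220)) = -363 + 195*(-24934*381) = -363 + 195*(-9499854) = -363 - 1852471530 = -1852471893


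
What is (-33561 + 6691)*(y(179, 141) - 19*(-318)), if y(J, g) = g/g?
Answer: -162375410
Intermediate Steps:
y(J, g) = 1
(-33561 + 6691)*(y(179, 141) - 19*(-318)) = (-33561 + 6691)*(1 - 19*(-318)) = -26870*(1 + 6042) = -26870*6043 = -162375410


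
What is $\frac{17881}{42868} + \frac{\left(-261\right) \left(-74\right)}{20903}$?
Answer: $\frac{1201719095}{896069804} \approx 1.3411$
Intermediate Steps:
$\frac{17881}{42868} + \frac{\left(-261\right) \left(-74\right)}{20903} = 17881 \cdot \frac{1}{42868} + 19314 \cdot \frac{1}{20903} = \frac{17881}{42868} + \frac{19314}{20903} = \frac{1201719095}{896069804}$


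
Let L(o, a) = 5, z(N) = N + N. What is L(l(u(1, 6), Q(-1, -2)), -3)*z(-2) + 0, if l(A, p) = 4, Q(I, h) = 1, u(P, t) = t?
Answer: -20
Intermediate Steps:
z(N) = 2*N
L(l(u(1, 6), Q(-1, -2)), -3)*z(-2) + 0 = 5*(2*(-2)) + 0 = 5*(-4) + 0 = -20 + 0 = -20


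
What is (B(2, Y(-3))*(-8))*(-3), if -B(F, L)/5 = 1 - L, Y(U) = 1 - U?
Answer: 360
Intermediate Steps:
B(F, L) = -5 + 5*L (B(F, L) = -5*(1 - L) = -5 + 5*L)
(B(2, Y(-3))*(-8))*(-3) = ((-5 + 5*(1 - 1*(-3)))*(-8))*(-3) = ((-5 + 5*(1 + 3))*(-8))*(-3) = ((-5 + 5*4)*(-8))*(-3) = ((-5 + 20)*(-8))*(-3) = (15*(-8))*(-3) = -120*(-3) = 360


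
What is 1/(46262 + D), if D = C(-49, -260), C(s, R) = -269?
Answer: 1/45993 ≈ 2.1742e-5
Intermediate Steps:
D = -269
1/(46262 + D) = 1/(46262 - 269) = 1/45993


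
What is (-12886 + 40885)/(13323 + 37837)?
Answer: 27999/51160 ≈ 0.54728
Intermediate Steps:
(-12886 + 40885)/(13323 + 37837) = 27999/51160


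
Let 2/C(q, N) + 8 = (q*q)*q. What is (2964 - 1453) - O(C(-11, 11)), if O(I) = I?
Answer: 2023231/1339 ≈ 1511.0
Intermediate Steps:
C(q, N) = 2/(-8 + q³) (C(q, N) = 2/(-8 + (q*q)*q) = 2/(-8 + q²*q) = 2/(-8 + q³))
(2964 - 1453) - O(C(-11, 11)) = (2964 - 1453) - 2/(-8 + (-11)³) = 1511 - 2/(-8 - 1331) = 1511 - 2/(-1339) = 1511 - 2*(-1)/1339 = 1511 - 1*(-2/1339) = 1511 + 2/1339 = 2023231/1339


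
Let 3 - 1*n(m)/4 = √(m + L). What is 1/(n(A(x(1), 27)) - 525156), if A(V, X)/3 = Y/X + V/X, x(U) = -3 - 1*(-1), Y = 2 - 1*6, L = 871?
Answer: -196929/103416077554 + √7833/206832155108 ≈ -1.9038e-6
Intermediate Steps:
Y = -4 (Y = 2 - 6 = -4)
x(U) = -2 (x(U) = -3 + 1 = -2)
A(V, X) = -12/X + 3*V/X (A(V, X) = 3*(-4/X + V/X) = -12/X + 3*V/X)
n(m) = 12 - 4*√(871 + m) (n(m) = 12 - 4*√(m + 871) = 12 - 4*√(871 + m))
1/(n(A(x(1), 27)) - 525156) = 1/((12 - 4*√(871 + 3*(-4 - 2)/27)) - 525156) = 1/((12 - 4*√(871 + 3*(1/27)*(-6))) - 525156) = 1/((12 - 4*√(871 - ⅔)) - 525156) = 1/((12 - 4*√7833/3) - 525156) = 1/(-525144 - 4*√7833/3)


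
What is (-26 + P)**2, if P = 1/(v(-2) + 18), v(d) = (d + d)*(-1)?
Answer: 326041/484 ≈ 673.64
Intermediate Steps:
v(d) = -2*d (v(d) = (2*d)*(-1) = -2*d)
P = 1/22 (P = 1/(-2*(-2) + 18) = 1/(4 + 18) = 1/22 ≈ 0.045455)
(-26 + P)**2 = (-26 + 1/22)**2 = (-571/22)**2 = 326041/484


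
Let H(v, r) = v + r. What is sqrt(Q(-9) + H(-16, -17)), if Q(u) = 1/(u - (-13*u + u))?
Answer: I*sqrt(50206)/39 ≈ 5.7453*I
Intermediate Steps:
H(v, r) = r + v
Q(u) = 1/(13*u) (Q(u) = 1/(u - (-12)*u) = 1/(u + 12*u) = 1/(13*u))
sqrt(Q(-9) + H(-16, -17)) = sqrt((1/13)/(-9) + (-17 - 16)) = sqrt((1/13)*(-1/9) - 33) = sqrt(-1/117 - 33) = sqrt(-3862/117) = I*sqrt(50206)/39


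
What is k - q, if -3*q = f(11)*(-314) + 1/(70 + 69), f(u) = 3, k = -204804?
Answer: -85534205/417 ≈ -2.0512e+5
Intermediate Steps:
q = 130937/417 (q = -(3*(-314) + 1/(70 + 69))/3 = -(-942 + 1/139)/3 = -1/3*(-130937/139) = 130937/417 ≈ 314.00)
k - q = -204804 - 1*130937/417 = -204804 - 130937/417 = -85534205/417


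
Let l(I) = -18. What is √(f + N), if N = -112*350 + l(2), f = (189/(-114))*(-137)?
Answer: I*√56302814/38 ≈ 197.46*I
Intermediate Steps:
f = 8631/38 (f = (189*(-1/114))*(-137) = -63/38*(-137) = 8631/38 ≈ 227.13)
N = -39218 (N = -112*350 - 18 = -39200 - 18 = -39218)
√(f + N) = √(8631/38 - 39218) = √(-1481653/38) = I*√56302814/38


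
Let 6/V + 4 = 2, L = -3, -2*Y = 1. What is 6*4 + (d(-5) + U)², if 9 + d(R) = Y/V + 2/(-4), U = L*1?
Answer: 1585/9 ≈ 176.11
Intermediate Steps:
Y = -½ (Y = -½*1 = -½ ≈ -0.50000)
V = -3 (V = 6/(-4 + 2) = 6/(-2) = 6*(-½) = -3)
U = -3 (U = -3*1 = -3)
d(R) = -28/3 (d(R) = -9 + (-½/(-3) + 2/(-4)) = -9 + (-½*(-⅓) + 2*(-¼)) = -9 + (⅙ - ½) = -9 - ⅓ = -28/3)
6*4 + (d(-5) + U)² = 6*4 + (-28/3 - 3)² = 24 + (-37/3)² = 24 + 1369/9 = 1585/9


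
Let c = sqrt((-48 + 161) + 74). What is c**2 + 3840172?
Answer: 3840359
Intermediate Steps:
c = sqrt(187) (c = sqrt(113 + 74) = sqrt(187) ≈ 13.675)
c**2 + 3840172 = (sqrt(187))**2 + 3840172 = 187 + 3840172 = 3840359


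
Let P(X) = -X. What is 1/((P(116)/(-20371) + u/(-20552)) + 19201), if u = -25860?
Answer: 104666198/2009827962321 ≈ 5.2077e-5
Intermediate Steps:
1/((P(116)/(-20371) + u/(-20552)) + 19201) = 1/((-1*116/(-20371) - 25860/(-20552)) + 19201) = 1/((-116*(-1/20371) - 25860*(-1/20552)) + 19201) = 1/((116/20371 + 6465/5138) + 19201) = 1/(132294523/104666198 + 19201) = 1/(2009827962321/104666198) = 104666198/2009827962321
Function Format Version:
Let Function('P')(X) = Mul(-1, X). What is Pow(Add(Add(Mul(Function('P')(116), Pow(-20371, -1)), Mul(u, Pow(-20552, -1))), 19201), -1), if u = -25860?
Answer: Rational(104666198, 2009827962321) ≈ 5.2077e-5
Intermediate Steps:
Pow(Add(Add(Mul(Function('P')(116), Pow(-20371, -1)), Mul(u, Pow(-20552, -1))), 19201), -1) = Pow(Add(Add(Mul(Mul(-1, 116), Pow(-20371, -1)), Mul(-25860, Pow(-20552, -1))), 19201), -1) = Pow(Add(Add(Mul(-116, Rational(-1, 20371)), Mul(-25860, Rational(-1, 20552))), 19201), -1) = Pow(Add(Add(Rational(116, 20371), Rational(6465, 5138)), 19201), -1) = Pow(Add(Rational(132294523, 104666198), 19201), -1) = Pow(Rational(2009827962321, 104666198), -1) = Rational(104666198, 2009827962321)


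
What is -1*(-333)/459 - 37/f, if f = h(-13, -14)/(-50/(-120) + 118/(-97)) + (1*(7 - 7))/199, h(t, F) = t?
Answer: -398971/257244 ≈ -1.5509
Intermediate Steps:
f = 15132/931 (f = -13/(-50/(-120) + 118/(-97)) + (1*(7 - 7))/199 = -13/(-50*(-1/120) + 118*(-1/97)) + (1*0)*(1/199) = -13/(5/12 - 118/97) + 0*(1/199) = -13/(-931/1164) + 0 = -13*(-1164/931) + 0 = 15132/931 + 0 = 15132/931 ≈ 16.253)
-1*(-333)/459 - 37/f = -1*(-333)/459 - 37/15132/931 = 333*(1/459) - 37*931/15132 = 37/51 - 34447/15132 = -398971/257244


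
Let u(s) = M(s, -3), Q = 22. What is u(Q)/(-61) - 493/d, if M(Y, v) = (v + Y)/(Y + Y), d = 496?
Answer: -333159/332816 ≈ -1.0010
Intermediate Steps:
M(Y, v) = (Y + v)/(2*Y) (M(Y, v) = (Y + v)/((2*Y)) = (Y + v)*(1/(2*Y)) = (Y + v)/(2*Y))
u(s) = (-3 + s)/(2*s) (u(s) = (s - 3)/(2*s) = (-3 + s)/(2*s))
u(Q)/(-61) - 493/d = ((½)*(-3 + 22)/22)/(-61) - 493/496 = ((½)*(1/22)*19)*(-1/61) - 493*1/496 = (19/44)*(-1/61) - 493/496 = -19/2684 - 493/496 = -333159/332816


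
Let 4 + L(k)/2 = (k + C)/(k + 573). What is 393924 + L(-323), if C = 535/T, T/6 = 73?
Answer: 21566760061/54750 ≈ 3.9391e+5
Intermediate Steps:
T = 438 (T = 6*73 = 438)
C = 535/438 ≈ 1.2215
L(k) = -8 + 2*(535/438 + k)/(573 + k) (L(k) = -8 + 2*((k + 535/438)/(k + 573)) = -8 + 2*((535/438 + k)/(573 + k)) = -8 + 2*(535/438 + k)/(573 + k))
393924 + L(-323) = 393924 + (-1003361 - 1314*(-323))/(219*(573 - 323)) = 393924 + (1/219)*(-1003361 + 424422)/250 = 393924 + (1/219)*(1/250)*(-578939) = 393924 - 578939/54750 = 21566760061/54750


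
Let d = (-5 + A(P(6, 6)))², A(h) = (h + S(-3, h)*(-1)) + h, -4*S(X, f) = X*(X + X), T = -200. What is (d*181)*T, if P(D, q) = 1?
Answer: -81450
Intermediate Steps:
S(X, f) = -X²/2 (S(X, f) = -X*(X + X)/4 = -X*2*X/4 = -X²/2)
A(h) = 9/2 + 2*h (A(h) = (h - ½*(-3)²*(-1)) + h = (h - ½*9*(-1)) + h = (h - 9/2*(-1)) + h = (h + 9/2) + h = (9/2 + h) + h = 9/2 + 2*h)
d = 9/4 (d = (-5 + (9/2 + 2*1))² = (-5 + (9/2 + 2))² = (-5 + 13/2)² = (3/2)² = 9/4 ≈ 2.2500)
(d*181)*T = ((9/4)*181)*(-200) = (1629/4)*(-200) = -81450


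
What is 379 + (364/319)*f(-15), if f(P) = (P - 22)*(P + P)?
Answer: 524941/319 ≈ 1645.6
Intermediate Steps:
f(P) = 2*P*(-22 + P) (f(P) = (-22 + P)*(2*P) = 2*P*(-22 + P))
379 + (364/319)*f(-15) = 379 + (364/319)*(2*(-15)*(-22 - 15)) = 379 + (364*(1/319))*(2*(-15)*(-37)) = 379 + (364/319)*1110 = 379 + 404040/319 = 524941/319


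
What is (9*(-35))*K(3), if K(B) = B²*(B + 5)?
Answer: -22680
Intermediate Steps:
K(B) = B²*(5 + B)
(9*(-35))*K(3) = (9*(-35))*(3²*(5 + 3)) = -2835*8 = -315*72 = -22680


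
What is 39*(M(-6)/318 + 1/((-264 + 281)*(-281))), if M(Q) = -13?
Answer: -811447/506362 ≈ -1.6025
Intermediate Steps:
39*(M(-6)/318 + 1/((-264 + 281)*(-281))) = 39*(-13/318 + 1/((-264 + 281)*(-281))) = 39*(-13*1/318 - 1/281/17) = 39*(-13/318 + (1/17)*(-1/281)) = 39*(-13/318 - 1/4777) = 39*(-62419/1519086) = -811447/506362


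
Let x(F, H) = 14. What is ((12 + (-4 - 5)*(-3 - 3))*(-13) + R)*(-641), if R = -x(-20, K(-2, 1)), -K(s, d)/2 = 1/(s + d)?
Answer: 558952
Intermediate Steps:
K(s, d) = -2/(d + s) (K(s, d) = -2/(s + d) = -2/(d + s))
R = -14 (R = -1*14 = -14)
((12 + (-4 - 5)*(-3 - 3))*(-13) + R)*(-641) = ((12 + (-4 - 5)*(-3 - 3))*(-13) - 14)*(-641) = ((12 - 9*(-6))*(-13) - 14)*(-641) = ((12 + 54)*(-13) - 14)*(-641) = (66*(-13) - 14)*(-641) = (-858 - 14)*(-641) = -872*(-641) = 558952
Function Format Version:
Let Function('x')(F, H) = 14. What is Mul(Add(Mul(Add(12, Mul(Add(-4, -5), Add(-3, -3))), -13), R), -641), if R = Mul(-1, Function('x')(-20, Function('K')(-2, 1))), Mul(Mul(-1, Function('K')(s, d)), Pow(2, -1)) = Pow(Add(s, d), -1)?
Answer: 558952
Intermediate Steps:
Function('K')(s, d) = Mul(-2, Pow(Add(d, s), -1)) (Function('K')(s, d) = Mul(-2, Pow(Add(s, d), -1)) = Mul(-2, Pow(Add(d, s), -1)))
R = -14 (R = Mul(-1, 14) = -14)
Mul(Add(Mul(Add(12, Mul(Add(-4, -5), Add(-3, -3))), -13), R), -641) = Mul(Add(Mul(Add(12, Mul(Add(-4, -5), Add(-3, -3))), -13), -14), -641) = Mul(Add(Mul(Add(12, Mul(-9, -6)), -13), -14), -641) = Mul(Add(Mul(Add(12, 54), -13), -14), -641) = Mul(Add(Mul(66, -13), -14), -641) = Mul(Add(-858, -14), -641) = Mul(-872, -641) = 558952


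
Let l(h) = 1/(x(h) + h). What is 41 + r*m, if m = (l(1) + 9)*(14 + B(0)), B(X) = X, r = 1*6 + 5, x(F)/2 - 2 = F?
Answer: 1449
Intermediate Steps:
x(F) = 4 + 2*F
r = 11 (r = 6 + 5 = 11)
l(h) = 1/(4 + 3*h) (l(h) = 1/((4 + 2*h) + h) = 1/(4 + 3*h))
m = 128 (m = (1/(4 + 3*1) + 9)*(14 + 0) = (1/(4 + 3) + 9)*14 = (1/7 + 9)*14 = (⅐ + 9)*14 = (64/7)*14 = 128)
41 + r*m = 41 + 11*128 = 41 + 1408 = 1449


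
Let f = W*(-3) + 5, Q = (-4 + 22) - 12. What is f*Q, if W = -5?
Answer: 120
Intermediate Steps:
Q = 6 (Q = 18 - 12 = 6)
f = 20 (f = -5*(-3) + 5 = 15 + 5 = 20)
f*Q = 20*6 = 120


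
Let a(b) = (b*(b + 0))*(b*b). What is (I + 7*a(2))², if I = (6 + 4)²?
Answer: 44944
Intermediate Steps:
a(b) = b⁴ (a(b) = (b*b)*b² = b²*b² = b⁴)
I = 100 (I = 10² = 100)
(I + 7*a(2))² = (100 + 7*2⁴)² = (100 + 7*16)² = (100 + 112)² = 212² = 44944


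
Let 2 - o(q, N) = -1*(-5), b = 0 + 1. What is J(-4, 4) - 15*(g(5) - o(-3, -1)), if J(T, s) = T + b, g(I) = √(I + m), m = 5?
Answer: -48 - 15*√10 ≈ -95.434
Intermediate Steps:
b = 1
o(q, N) = -3 (o(q, N) = 2 - (-1)*(-5) = 2 - 1*5 = 2 - 5 = -3)
g(I) = √(5 + I) (g(I) = √(I + 5) = √(5 + I))
J(T, s) = 1 + T (J(T, s) = T + 1 = 1 + T)
J(-4, 4) - 15*(g(5) - o(-3, -1)) = (1 - 4) - 15*(√(5 + 5) - 1*(-3)) = -3 - 15*(√10 + 3) = -3 - 15*(3 + √10) = -3 + (-45 - 15*√10) = -48 - 15*√10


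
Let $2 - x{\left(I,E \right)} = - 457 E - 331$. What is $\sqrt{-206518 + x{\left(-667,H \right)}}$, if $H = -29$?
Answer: $3 i \sqrt{24382} \approx 468.44 i$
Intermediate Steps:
$x{\left(I,E \right)} = 333 + 457 E$ ($x{\left(I,E \right)} = 2 - \left(- 457 E - 331\right) = 2 - \left(-331 - 457 E\right) = 2 + \left(331 + 457 E\right) = 333 + 457 E$)
$\sqrt{-206518 + x{\left(-667,H \right)}} = \sqrt{-206518 + \left(333 + 457 \left(-29\right)\right)} = \sqrt{-206518 + \left(333 - 13253\right)} = \sqrt{-206518 - 12920} = \sqrt{-219438} = 3 i \sqrt{24382}$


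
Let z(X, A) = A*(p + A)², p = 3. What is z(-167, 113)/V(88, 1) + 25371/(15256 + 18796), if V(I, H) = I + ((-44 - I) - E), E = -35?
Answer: -51776791117/306468 ≈ -1.6895e+5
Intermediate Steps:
V(I, H) = -9 (V(I, H) = I + ((-44 - I) - 1*(-35)) = I + ((-44 - I) + 35) = I + (-9 - I) = -9)
z(X, A) = A*(3 + A)²
z(-167, 113)/V(88, 1) + 25371/(15256 + 18796) = (113*(3 + 113)²)/(-9) + 25371/(15256 + 18796) = (113*116²)*(-⅑) + 25371/34052 = (113*13456)*(-⅑) + 25371*(1/34052) = 1520528*(-⅑) + 25371/34052 = -1520528/9 + 25371/34052 = -51776791117/306468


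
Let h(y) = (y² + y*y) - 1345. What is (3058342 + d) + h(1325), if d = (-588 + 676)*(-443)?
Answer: 6529263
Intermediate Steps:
h(y) = -1345 + 2*y² (h(y) = (y² + y²) - 1345 = 2*y² - 1345 = -1345 + 2*y²)
d = -38984 (d = 88*(-443) = -38984)
(3058342 + d) + h(1325) = (3058342 - 38984) + (-1345 + 2*1325²) = 3019358 + (-1345 + 2*1755625) = 3019358 + (-1345 + 3511250) = 3019358 + 3509905 = 6529263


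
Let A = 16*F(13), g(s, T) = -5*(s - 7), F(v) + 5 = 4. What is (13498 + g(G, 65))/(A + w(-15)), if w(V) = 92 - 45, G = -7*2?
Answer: 13603/31 ≈ 438.81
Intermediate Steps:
F(v) = -1 (F(v) = -5 + 4 = -1)
G = -14
g(s, T) = 35 - 5*s (g(s, T) = -5*(-7 + s) = 35 - 5*s)
A = -16 (A = 16*(-1) = -16)
w(V) = 47
(13498 + g(G, 65))/(A + w(-15)) = (13498 + (35 - 5*(-14)))/(-16 + 47) = (13498 + (35 + 70))/31 = (13498 + 105)*(1/31) = 13603*(1/31) = 13603/31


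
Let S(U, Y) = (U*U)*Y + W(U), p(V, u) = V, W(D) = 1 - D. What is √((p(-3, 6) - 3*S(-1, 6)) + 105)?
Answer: √78 ≈ 8.8318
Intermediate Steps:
S(U, Y) = 1 - U + Y*U² (S(U, Y) = (U*U)*Y + (1 - U) = U²*Y + (1 - U) = Y*U² + (1 - U) = 1 - U + Y*U²)
√((p(-3, 6) - 3*S(-1, 6)) + 105) = √((-3 - 3*(1 - 1*(-1) + 6*(-1)²)) + 105) = √((-3 - 3*(1 + 1 + 6*1)) + 105) = √((-3 - 3*(1 + 1 + 6)) + 105) = √((-3 - 3*8) + 105) = √((-3 - 24) + 105) = √(-27 + 105) = √78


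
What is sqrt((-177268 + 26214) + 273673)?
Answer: sqrt(122619) ≈ 350.17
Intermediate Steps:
sqrt((-177268 + 26214) + 273673) = sqrt(-151054 + 273673) = sqrt(122619)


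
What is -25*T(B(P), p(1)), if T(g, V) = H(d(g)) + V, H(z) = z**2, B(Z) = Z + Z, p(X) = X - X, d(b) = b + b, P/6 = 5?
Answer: -360000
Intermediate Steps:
P = 30 (P = 6*5 = 30)
d(b) = 2*b
p(X) = 0
B(Z) = 2*Z
T(g, V) = V + 4*g**2 (T(g, V) = (2*g)**2 + V = 4*g**2 + V = V + 4*g**2)
-25*T(B(P), p(1)) = -25*(0 + 4*(2*30)**2) = -25*(0 + 4*60**2) = -25*(0 + 4*3600) = -25*(0 + 14400) = -25*14400 = -360000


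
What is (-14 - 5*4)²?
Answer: 1156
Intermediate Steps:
(-14 - 5*4)² = (-14 - 20)² = (-34)² = 1156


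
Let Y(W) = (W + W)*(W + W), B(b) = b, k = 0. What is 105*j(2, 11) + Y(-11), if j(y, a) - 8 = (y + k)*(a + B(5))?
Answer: 4684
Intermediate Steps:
j(y, a) = 8 + y*(5 + a) (j(y, a) = 8 + (y + 0)*(a + 5) = 8 + y*(5 + a))
Y(W) = 4*W² (Y(W) = (2*W)*(2*W) = 4*W²)
105*j(2, 11) + Y(-11) = 105*(8 + 5*2 + 11*2) + 4*(-11)² = 105*(8 + 10 + 22) + 4*121 = 105*40 + 484 = 4200 + 484 = 4684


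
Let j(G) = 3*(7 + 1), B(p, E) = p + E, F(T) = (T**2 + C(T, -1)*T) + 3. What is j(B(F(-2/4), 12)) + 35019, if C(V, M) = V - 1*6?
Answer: 35043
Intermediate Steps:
C(V, M) = -6 + V (C(V, M) = V - 6 = -6 + V)
F(T) = 3 + T**2 + T*(-6 + T) (F(T) = (T**2 + (-6 + T)*T) + 3 = (T**2 + T*(-6 + T)) + 3 = 3 + T**2 + T*(-6 + T))
B(p, E) = E + p
j(G) = 24 (j(G) = 3*8 = 24)
j(B(F(-2/4), 12)) + 35019 = 24 + 35019 = 35043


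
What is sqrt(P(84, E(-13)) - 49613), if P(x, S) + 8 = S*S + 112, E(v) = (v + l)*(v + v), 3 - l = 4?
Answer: sqrt(82987) ≈ 288.07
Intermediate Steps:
l = -1 (l = 3 - 1*4 = 3 - 4 = -1)
E(v) = 2*v*(-1 + v) (E(v) = (v - 1)*(v + v) = (-1 + v)*(2*v) = 2*v*(-1 + v))
P(x, S) = 104 + S**2 (P(x, S) = -8 + (S*S + 112) = -8 + (S**2 + 112) = -8 + (112 + S**2) = 104 + S**2)
sqrt(P(84, E(-13)) - 49613) = sqrt((104 + (2*(-13)*(-1 - 13))**2) - 49613) = sqrt((104 + (2*(-13)*(-14))**2) - 49613) = sqrt((104 + 364**2) - 49613) = sqrt((104 + 132496) - 49613) = sqrt(132600 - 49613) = sqrt(82987)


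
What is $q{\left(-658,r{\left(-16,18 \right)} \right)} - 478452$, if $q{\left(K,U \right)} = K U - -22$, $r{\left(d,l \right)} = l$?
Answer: $-490274$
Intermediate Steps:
$q{\left(K,U \right)} = 22 + K U$ ($q{\left(K,U \right)} = K U + 22 = 22 + K U$)
$q{\left(-658,r{\left(-16,18 \right)} \right)} - 478452 = \left(22 - 11844\right) - 478452 = -11822 - 478452 = -490274$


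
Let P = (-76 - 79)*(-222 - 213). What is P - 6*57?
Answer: 67083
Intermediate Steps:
P = 67425 (P = -155*(-435) = 67425)
P - 6*57 = 67425 - 6*57 = 67425 - 1*342 = 67425 - 342 = 67083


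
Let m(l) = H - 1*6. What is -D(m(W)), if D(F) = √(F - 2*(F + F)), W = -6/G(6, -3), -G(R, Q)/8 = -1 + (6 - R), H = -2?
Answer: -2*√6 ≈ -4.8990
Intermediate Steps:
G(R, Q) = -40 + 8*R (G(R, Q) = -8*(-1 + (6 - R)) = -8*(5 - R) = -40 + 8*R)
W = -¾ (W = -6/(-40 + 8*6) = -6/(-40 + 48) = -6/8 = -6*⅛ = -¾ ≈ -0.75000)
m(l) = -8 (m(l) = -2 - 1*6 = -2 - 6 = -8)
D(F) = √3*√(-F) (D(F) = √(F - 4*F) = √(-3*F) = √3*√(-F))
-D(m(W)) = -√3*√(-1*(-8)) = -√3*√8 = -√3*2*√2 = -2*√6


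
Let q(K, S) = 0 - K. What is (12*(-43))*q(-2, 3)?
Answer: -1032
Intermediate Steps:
q(K, S) = -K
(12*(-43))*q(-2, 3) = (12*(-43))*(-1*(-2)) = -516*2 = -1032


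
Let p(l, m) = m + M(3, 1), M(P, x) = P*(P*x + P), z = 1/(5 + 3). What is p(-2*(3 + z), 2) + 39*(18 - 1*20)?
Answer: -58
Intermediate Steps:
z = 1/8 ≈ 0.12500
M(P, x) = P*(P + P*x)
p(l, m) = 18 + m (p(l, m) = m + 3**2*(1 + 1) = m + 9*2 = m + 18 = 18 + m)
p(-2*(3 + z), 2) + 39*(18 - 1*20) = (18 + 2) + 39*(18 - 1*20) = 20 + 39*(18 - 20) = 20 + 39*(-2) = 20 - 78 = -58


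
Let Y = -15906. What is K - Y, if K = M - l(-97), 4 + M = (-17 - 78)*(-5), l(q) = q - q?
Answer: 16377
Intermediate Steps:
l(q) = 0
M = 471 (M = -4 + (-17 - 78)*(-5) = -4 - 95*(-5) = -4 + 475 = 471)
K = 471 (K = 471 - 1*0 = 471 + 0 = 471)
K - Y = 471 - 1*(-15906) = 471 + 15906 = 16377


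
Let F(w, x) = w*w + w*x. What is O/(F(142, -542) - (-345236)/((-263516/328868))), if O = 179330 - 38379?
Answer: -9285710929/32126195412 ≈ -0.28904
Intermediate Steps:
F(w, x) = w² + w*x
O = 140951
O/(F(142, -542) - (-345236)/((-263516/328868))) = 140951/(142*(142 - 542) - (-345236)/((-263516/328868))) = 140951/(142*(-400) - (-345236)/((-263516*1/328868))) = 140951/(-56800 - (-345236)/(-65879/82217)) = 140951/(-56800 - (-345236)*(-82217)/65879) = 140951/(-56800 - 1*28384268212/65879) = 140951/(-56800 - 28384268212/65879) = 140951/(-32126195412/65879) = 140951*(-65879/32126195412) = -9285710929/32126195412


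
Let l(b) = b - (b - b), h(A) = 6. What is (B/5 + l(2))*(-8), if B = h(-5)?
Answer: -128/5 ≈ -25.600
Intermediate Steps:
B = 6
l(b) = b (l(b) = b - 1*0 = b + 0 = b)
(B/5 + l(2))*(-8) = (6/5 + 2)*(-8) = (16/5)*(-8) = -128/5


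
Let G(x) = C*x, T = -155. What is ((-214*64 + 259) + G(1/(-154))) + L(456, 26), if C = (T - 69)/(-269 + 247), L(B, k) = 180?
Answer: -1604105/121 ≈ -13257.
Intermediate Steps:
C = 112/11 (C = (-155 - 69)/(-269 + 247) = -224/(-22) = -224*(-1/22) = 112/11 ≈ 10.182)
G(x) = 112*x/11
((-214*64 + 259) + G(1/(-154))) + L(456, 26) = ((-214*64 + 259) + (112/11)/(-154)) + 180 = ((-13696 + 259) + (112/11)*(-1/154)) + 180 = (-13437 - 8/121) + 180 = -1625885/121 + 180 = -1604105/121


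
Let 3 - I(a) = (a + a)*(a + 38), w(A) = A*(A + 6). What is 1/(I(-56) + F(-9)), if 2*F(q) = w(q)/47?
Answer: -94/189195 ≈ -0.00049684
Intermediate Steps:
w(A) = A*(6 + A)
I(a) = 3 - 2*a*(38 + a) (I(a) = 3 - (a + a)*(a + 38) = 3 - 2*a*(38 + a))
F(q) = q*(6 + q)/94 (F(q) = ((q*(6 + q))/47)/2 = ((q*(6 + q))*(1/47))/2 = (q*(6 + q)/47)/2 = q*(6 + q)/94)
1/(I(-56) + F(-9)) = 1/((3 - 76*(-56) - 2*(-56)²) + (1/94)*(-9)*(6 - 9)) = 1/((3 + 4256 - 2*3136) + (1/94)*(-9)*(-3)) = 1/((3 + 4256 - 6272) + 27/94) = 1/(-2013 + 27/94) = 1/(-189195/94) = -94/189195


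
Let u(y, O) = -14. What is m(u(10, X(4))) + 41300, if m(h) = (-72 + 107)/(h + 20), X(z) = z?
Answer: 247835/6 ≈ 41306.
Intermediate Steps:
m(h) = 35/(20 + h)
m(u(10, X(4))) + 41300 = 35/(20 - 14) + 41300 = 35/6 + 41300 = 247835/6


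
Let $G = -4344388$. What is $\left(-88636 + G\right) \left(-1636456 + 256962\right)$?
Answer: $6115330009856$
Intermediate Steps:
$\left(-88636 + G\right) \left(-1636456 + 256962\right) = \left(-88636 - 4344388\right) \left(-1636456 + 256962\right) = \left(-4433024\right) \left(-1379494\right) = 6115330009856$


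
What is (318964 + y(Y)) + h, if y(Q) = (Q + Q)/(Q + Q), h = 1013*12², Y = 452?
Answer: 464837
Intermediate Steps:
h = 145872 (h = 1013*144 = 145872)
y(Q) = 1 (y(Q) = (2*Q)/((2*Q)) = (2*Q)*(1/(2*Q)) = 1)
(318964 + y(Y)) + h = (318964 + 1) + 145872 = 318965 + 145872 = 464837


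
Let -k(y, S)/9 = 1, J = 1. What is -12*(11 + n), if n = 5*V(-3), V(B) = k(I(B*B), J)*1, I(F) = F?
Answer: 408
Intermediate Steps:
k(y, S) = -9 (k(y, S) = -9*1 = -9)
V(B) = -9 (V(B) = -9*1 = -9)
n = -45 (n = 5*(-9) = -45)
-12*(11 + n) = -12*(11 - 45) = -12*(-34) = 408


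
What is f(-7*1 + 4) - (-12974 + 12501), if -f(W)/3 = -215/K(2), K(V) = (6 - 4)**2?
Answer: 2537/4 ≈ 634.25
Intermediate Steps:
K(V) = 4 (K(V) = 2**2 = 4)
f(W) = 645/4 (f(W) = -(-645)/4 = -3*(-215/4) = 645/4)
f(-7*1 + 4) - (-12974 + 12501) = 645/4 - (-12974 + 12501) = 645/4 - 1*(-473) = 645/4 + 473 = 2537/4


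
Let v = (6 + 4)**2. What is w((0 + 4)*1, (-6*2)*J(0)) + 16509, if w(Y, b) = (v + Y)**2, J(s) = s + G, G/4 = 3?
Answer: 27325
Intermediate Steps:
G = 12 (G = 4*3 = 12)
v = 100 (v = 10**2 = 100)
J(s) = 12 + s (J(s) = s + 12 = 12 + s)
w(Y, b) = (100 + Y)**2
w((0 + 4)*1, (-6*2)*J(0)) + 16509 = (100 + (0 + 4)*1)**2 + 16509 = (100 + 4*1)**2 + 16509 = (100 + 4)**2 + 16509 = 104**2 + 16509 = 10816 + 16509 = 27325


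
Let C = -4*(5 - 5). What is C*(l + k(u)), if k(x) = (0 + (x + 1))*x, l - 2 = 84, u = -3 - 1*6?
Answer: 0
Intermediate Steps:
u = -9 (u = -3 - 6 = -9)
l = 86 (l = 2 + 84 = 86)
k(x) = x*(1 + x) (k(x) = (0 + (1 + x))*x = (1 + x)*x = x*(1 + x))
C = 0 (C = -4*0 = 0)
C*(l + k(u)) = 0*(86 - 9*(1 - 9)) = 0*(86 - 9*(-8)) = 0*(86 + 72) = 0*158 = 0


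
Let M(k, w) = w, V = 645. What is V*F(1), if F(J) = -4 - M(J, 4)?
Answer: -5160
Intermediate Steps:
F(J) = -8 (F(J) = -4 - 1*4 = -4 - 4 = -8)
V*F(1) = 645*(-8) = -5160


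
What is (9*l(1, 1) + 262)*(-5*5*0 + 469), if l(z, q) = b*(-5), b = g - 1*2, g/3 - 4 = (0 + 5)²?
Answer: -1671047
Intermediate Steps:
g = 87 (g = 12 + 3*(0 + 5)² = 12 + 3*5² = 12 + 3*25 = 12 + 75 = 87)
b = 85 (b = 87 - 1*2 = 87 - 2 = 85)
l(z, q) = -425 (l(z, q) = 85*(-5) = -425)
(9*l(1, 1) + 262)*(-5*5*0 + 469) = (9*(-425) + 262)*(-5*5*0 + 469) = (-3825 + 262)*(-25*0 + 469) = -3563*(0 + 469) = -3563*469 = -1671047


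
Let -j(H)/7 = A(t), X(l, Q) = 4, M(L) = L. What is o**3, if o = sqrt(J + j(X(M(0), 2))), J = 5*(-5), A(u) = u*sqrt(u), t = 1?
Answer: -128*I*sqrt(2) ≈ -181.02*I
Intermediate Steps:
A(u) = u**(3/2)
j(H) = -7 (j(H) = -7*1**(3/2) = -7*1 = -7)
J = -25
o = 4*I*sqrt(2) (o = sqrt(-25 - 7) = sqrt(-32) = 4*I*sqrt(2) ≈ 5.6569*I)
o**3 = (4*I*sqrt(2))**3 = -128*I*sqrt(2)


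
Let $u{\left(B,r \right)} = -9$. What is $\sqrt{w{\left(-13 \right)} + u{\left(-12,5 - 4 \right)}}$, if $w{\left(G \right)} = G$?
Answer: $i \sqrt{22} \approx 4.6904 i$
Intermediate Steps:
$\sqrt{w{\left(-13 \right)} + u{\left(-12,5 - 4 \right)}} = \sqrt{-13 - 9} = \sqrt{-22} = i \sqrt{22}$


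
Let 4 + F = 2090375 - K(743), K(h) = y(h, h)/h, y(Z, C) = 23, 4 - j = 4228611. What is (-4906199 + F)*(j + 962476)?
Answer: 6833269374371737/743 ≈ 9.1969e+12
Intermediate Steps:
j = -4228607 (j = 4 - 1*4228611 = 4 - 4228611 = -4228607)
K(h) = 23/h
F = 1553145630/743 (F = -4 + (2090375 - 23/743) = -4 + 1553148602/743 = 1553145630/743 ≈ 2.0904e+6)
(-4906199 + F)*(j + 962476) = (-4906199 + 1553145630/743)*(-4228607 + 962476) = -2092160227/743*(-3266131) = 6833269374371737/743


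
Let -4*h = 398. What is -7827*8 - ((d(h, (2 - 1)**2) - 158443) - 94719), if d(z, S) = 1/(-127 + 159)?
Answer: 6097471/32 ≈ 1.9055e+5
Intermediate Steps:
h = -199/2 (h = -1/4*398 = -199/2 ≈ -99.500)
d(z, S) = 1/32
-7827*8 - ((d(h, (2 - 1)**2) - 158443) - 94719) = -7827*8 - ((1/32 - 158443) - 94719) = -62616 - (-5070175/32 - 94719) = -62616 - 1*(-8101183/32) = -62616 + 8101183/32 = 6097471/32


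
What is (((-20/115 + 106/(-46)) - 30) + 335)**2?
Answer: 48413764/529 ≈ 91519.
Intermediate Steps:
(((-20/115 + 106/(-46)) - 30) + 335)**2 = (((-20*1/115 + 106*(-1/46)) - 30) + 335)**2 = (((-4/23 - 53/23) - 30) + 335)**2 = ((-57/23 - 30) + 335)**2 = (-747/23 + 335)**2 = (6958/23)**2 = 48413764/529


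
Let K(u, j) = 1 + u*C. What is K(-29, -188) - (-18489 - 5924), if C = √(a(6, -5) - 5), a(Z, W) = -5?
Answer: 24414 - 29*I*√10 ≈ 24414.0 - 91.706*I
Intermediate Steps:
C = I*√10 (C = √(-5 - 5) = √(-10) = I*√10 ≈ 3.1623*I)
K(u, j) = 1 + I*u*√10 (K(u, j) = 1 + u*(I*√10) = 1 + I*u*√10)
K(-29, -188) - (-18489 - 5924) = (1 + I*(-29)*√10) - (-18489 - 5924) = (1 - 29*I*√10) - 1*(-24413) = (1 - 29*I*√10) + 24413 = 24414 - 29*I*√10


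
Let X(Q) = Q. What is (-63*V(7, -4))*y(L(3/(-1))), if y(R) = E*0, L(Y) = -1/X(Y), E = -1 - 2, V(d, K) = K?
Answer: 0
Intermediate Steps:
E = -3
L(Y) = -1/Y
y(R) = 0 (y(R) = -3*0 = 0)
(-63*V(7, -4))*y(L(3/(-1))) = -63*(-4)*0 = 252*0 = 0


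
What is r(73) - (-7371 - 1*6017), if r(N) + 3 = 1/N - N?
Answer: 971777/73 ≈ 13312.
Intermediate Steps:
r(N) = -3 + 1/N - N (r(N) = -3 + (1/N - N) = -3 + 1/N - N)
r(73) - (-7371 - 1*6017) = (-3 + 1/73 - 1*73) - (-7371 - 1*6017) = (-3 + 1/73 - 73) - (-7371 - 6017) = -5547/73 - 1*(-13388) = -5547/73 + 13388 = 971777/73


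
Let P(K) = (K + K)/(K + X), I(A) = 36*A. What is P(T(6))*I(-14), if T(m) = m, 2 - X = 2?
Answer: -1008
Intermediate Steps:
X = 0 (X = 2 - 1*2 = 2 - 2 = 0)
P(K) = 2 (P(K) = (K + K)/(K + 0) = (2*K)/K = 2)
P(T(6))*I(-14) = 2*(36*(-14)) = 2*(-504) = -1008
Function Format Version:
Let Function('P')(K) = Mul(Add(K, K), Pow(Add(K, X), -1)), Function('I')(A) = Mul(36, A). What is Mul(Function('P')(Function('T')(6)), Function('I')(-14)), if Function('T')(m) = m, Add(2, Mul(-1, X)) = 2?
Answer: -1008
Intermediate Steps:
X = 0 (X = Add(2, Mul(-1, 2)) = Add(2, -2) = 0)
Function('P')(K) = 2 (Function('P')(K) = Mul(Add(K, K), Pow(Add(K, 0), -1)) = Mul(Mul(2, K), Pow(K, -1)) = 2)
Mul(Function('P')(Function('T')(6)), Function('I')(-14)) = Mul(2, Mul(36, -14)) = Mul(2, -504) = -1008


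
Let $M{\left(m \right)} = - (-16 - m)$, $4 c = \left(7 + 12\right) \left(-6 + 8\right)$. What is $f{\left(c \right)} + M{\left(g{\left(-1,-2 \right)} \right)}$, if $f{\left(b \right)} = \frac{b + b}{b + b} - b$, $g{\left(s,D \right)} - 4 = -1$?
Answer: $\frac{21}{2} \approx 10.5$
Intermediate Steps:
$g{\left(s,D \right)} = 3$ ($g{\left(s,D \right)} = 4 - 1 = 3$)
$c = \frac{19}{2}$ ($c = \frac{\left(7 + 12\right) \left(-6 + 8\right)}{4} = \frac{19 \cdot 2}{4} = \frac{1}{4} \cdot 38 = \frac{19}{2} \approx 9.5$)
$f{\left(b \right)} = 1 - b$ ($f{\left(b \right)} = \frac{2 b}{2 b} - b = 2 b \frac{1}{2 b} - b = 1 - b$)
$M{\left(m \right)} = 16 + m$
$f{\left(c \right)} + M{\left(g{\left(-1,-2 \right)} \right)} = \left(1 - \frac{19}{2}\right) + \left(16 + 3\right) = \left(1 - \frac{19}{2}\right) + 19 = - \frac{17}{2} + 19 = \frac{21}{2}$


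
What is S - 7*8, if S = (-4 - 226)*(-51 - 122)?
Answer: 39734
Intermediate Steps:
S = 39790 (S = -230*(-173) = 39790)
S - 7*8 = 39790 - 7*8 = 39790 - 56 = 39734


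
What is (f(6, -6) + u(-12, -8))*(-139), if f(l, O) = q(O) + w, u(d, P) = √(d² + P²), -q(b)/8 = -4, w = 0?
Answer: -4448 - 556*√13 ≈ -6452.7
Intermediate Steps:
q(b) = 32 (q(b) = -8*(-4) = 32)
u(d, P) = √(P² + d²)
f(l, O) = 32 (f(l, O) = 32 + 0 = 32)
(f(6, -6) + u(-12, -8))*(-139) = (32 + √((-8)² + (-12)²))*(-139) = (32 + √(64 + 144))*(-139) = (32 + √208)*(-139) = (32 + 4*√13)*(-139) = -4448 - 556*√13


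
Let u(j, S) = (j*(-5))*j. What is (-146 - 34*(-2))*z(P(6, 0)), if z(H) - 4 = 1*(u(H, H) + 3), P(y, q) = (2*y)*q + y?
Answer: 13494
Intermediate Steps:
u(j, S) = -5*j² (u(j, S) = (-5*j)*j = -5*j²)
P(y, q) = y + 2*q*y (P(y, q) = 2*q*y + y = y + 2*q*y)
z(H) = 7 - 5*H² (z(H) = 4 + 1*(-5*H² + 3) = 4 + 1*(3 - 5*H²) = 4 + (3 - 5*H²) = 7 - 5*H²)
(-146 - 34*(-2))*z(P(6, 0)) = (-146 - 34*(-2))*(7 - 5*36*(1 + 2*0)²) = (-146 + 68)*(7 - 5*36*(1 + 0)²) = -78*(7 - 5*(6*1)²) = -78*(7 - 5*6²) = -78*(7 - 5*36) = -78*(7 - 180) = -78*(-173) = 13494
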